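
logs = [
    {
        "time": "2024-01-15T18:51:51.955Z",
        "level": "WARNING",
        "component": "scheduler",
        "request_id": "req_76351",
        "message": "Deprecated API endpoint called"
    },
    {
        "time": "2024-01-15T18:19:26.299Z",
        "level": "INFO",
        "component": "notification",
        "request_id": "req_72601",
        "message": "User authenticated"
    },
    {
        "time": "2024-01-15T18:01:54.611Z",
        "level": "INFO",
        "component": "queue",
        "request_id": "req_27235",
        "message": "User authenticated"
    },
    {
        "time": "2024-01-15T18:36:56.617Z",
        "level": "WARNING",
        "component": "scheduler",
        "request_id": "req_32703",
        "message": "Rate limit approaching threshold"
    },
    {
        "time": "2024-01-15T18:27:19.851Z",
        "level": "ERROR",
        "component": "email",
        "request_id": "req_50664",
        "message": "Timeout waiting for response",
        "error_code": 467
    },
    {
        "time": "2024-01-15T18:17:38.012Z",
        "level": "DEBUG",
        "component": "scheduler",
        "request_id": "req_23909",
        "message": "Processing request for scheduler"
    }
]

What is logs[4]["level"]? "ERROR"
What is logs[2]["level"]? "INFO"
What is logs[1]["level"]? "INFO"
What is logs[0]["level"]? "WARNING"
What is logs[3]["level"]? "WARNING"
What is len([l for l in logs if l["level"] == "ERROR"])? 1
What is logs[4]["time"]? "2024-01-15T18:27:19.851Z"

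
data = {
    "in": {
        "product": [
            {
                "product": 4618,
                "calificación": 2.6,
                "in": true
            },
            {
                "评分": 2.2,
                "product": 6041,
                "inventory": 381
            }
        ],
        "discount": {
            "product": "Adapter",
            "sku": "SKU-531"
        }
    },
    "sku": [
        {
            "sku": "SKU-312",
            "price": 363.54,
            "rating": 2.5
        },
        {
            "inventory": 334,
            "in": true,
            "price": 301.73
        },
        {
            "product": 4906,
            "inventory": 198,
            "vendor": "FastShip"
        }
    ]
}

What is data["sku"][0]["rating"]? 2.5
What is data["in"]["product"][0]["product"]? 4618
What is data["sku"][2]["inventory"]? 198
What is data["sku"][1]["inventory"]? 334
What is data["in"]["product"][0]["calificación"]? 2.6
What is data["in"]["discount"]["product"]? "Adapter"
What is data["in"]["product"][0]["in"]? True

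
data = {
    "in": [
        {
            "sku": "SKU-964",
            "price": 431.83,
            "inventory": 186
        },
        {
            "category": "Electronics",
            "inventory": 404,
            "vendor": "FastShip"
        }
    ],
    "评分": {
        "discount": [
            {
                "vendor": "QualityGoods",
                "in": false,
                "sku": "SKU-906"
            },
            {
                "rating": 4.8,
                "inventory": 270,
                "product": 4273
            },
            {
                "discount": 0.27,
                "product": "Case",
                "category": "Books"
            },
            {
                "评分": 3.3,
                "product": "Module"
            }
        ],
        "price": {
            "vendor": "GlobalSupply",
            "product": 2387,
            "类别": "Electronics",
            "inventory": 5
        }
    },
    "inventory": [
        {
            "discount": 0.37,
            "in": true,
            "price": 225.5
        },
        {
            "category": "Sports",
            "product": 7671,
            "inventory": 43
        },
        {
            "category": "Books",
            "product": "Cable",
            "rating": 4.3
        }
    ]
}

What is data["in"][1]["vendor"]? "FastShip"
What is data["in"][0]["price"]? 431.83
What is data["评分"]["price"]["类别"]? "Electronics"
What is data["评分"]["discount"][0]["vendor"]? "QualityGoods"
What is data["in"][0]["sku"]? "SKU-964"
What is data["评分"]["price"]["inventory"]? 5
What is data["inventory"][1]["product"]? 7671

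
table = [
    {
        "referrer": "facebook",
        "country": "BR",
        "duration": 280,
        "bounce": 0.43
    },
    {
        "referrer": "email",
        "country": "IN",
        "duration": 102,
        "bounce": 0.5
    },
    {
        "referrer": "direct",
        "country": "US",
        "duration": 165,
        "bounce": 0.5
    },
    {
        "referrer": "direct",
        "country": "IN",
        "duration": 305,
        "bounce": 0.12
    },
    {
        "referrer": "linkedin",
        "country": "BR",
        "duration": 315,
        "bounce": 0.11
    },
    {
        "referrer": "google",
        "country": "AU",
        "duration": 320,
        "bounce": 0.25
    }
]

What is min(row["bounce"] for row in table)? 0.11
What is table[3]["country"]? "IN"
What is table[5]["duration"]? 320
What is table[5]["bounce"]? 0.25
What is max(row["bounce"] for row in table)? 0.5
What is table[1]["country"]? "IN"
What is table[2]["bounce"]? 0.5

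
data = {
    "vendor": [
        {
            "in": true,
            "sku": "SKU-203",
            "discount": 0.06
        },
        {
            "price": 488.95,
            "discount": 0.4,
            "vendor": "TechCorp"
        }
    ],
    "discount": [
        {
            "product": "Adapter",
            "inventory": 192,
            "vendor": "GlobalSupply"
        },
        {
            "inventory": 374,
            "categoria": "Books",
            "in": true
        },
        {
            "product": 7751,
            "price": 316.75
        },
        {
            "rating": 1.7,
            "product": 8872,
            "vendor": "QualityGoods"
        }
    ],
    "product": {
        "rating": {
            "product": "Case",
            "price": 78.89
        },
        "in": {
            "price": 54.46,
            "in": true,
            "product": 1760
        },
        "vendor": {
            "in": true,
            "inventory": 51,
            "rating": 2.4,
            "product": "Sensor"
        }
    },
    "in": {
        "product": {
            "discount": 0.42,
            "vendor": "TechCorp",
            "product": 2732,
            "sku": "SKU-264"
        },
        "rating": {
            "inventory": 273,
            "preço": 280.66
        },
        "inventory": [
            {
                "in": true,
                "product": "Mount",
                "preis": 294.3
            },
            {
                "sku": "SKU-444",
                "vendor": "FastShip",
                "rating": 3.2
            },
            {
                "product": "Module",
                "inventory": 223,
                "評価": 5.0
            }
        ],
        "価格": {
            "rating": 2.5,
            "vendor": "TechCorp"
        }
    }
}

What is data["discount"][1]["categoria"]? "Books"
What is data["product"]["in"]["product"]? 1760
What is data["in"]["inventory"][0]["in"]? True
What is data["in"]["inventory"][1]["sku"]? "SKU-444"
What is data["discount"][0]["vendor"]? "GlobalSupply"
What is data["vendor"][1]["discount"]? 0.4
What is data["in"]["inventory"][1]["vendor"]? "FastShip"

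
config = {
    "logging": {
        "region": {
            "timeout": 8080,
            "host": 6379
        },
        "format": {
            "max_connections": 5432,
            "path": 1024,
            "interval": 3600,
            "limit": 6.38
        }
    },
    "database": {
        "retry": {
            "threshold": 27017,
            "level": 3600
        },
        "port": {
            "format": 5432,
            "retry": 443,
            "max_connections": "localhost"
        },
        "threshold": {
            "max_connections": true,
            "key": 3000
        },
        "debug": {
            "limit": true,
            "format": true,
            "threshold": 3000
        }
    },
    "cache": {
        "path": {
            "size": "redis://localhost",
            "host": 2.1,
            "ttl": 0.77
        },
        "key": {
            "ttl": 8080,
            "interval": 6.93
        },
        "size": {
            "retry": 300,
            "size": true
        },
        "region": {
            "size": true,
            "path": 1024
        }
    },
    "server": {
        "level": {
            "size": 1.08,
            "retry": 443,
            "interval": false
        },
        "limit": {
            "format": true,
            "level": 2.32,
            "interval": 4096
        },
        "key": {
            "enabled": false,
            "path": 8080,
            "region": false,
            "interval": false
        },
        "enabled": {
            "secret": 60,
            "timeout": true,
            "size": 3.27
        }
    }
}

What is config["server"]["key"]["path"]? 8080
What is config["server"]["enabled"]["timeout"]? True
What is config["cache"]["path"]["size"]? "redis://localhost"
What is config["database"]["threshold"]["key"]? 3000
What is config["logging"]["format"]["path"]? 1024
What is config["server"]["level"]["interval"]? False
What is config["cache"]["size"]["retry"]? 300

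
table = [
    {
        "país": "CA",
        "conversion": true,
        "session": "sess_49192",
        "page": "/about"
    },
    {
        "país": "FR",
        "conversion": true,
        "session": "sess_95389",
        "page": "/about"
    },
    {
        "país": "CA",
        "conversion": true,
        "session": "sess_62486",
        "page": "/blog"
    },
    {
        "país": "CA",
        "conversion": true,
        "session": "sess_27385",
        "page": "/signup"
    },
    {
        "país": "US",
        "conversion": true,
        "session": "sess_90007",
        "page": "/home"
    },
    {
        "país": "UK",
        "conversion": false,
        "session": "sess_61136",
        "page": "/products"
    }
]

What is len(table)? 6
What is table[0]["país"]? "CA"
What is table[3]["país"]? "CA"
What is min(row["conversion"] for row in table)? False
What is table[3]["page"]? "/signup"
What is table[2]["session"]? "sess_62486"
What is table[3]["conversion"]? True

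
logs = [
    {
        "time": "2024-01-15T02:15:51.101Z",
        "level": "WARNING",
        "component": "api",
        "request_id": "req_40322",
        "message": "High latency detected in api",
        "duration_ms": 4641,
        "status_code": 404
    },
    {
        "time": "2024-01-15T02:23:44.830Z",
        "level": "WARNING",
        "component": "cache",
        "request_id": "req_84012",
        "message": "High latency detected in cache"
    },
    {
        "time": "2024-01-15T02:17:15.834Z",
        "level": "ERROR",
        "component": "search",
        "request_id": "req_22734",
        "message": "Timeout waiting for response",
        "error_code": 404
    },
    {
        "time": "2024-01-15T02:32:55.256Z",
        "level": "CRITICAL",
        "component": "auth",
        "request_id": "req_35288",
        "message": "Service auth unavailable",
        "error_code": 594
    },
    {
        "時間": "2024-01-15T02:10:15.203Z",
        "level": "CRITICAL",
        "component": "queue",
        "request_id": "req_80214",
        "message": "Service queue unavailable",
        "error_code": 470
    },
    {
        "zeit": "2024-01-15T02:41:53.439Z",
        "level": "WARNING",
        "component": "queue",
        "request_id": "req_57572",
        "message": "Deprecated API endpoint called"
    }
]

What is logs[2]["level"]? "ERROR"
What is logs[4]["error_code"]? 470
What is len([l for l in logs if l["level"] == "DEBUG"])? 0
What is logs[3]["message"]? "Service auth unavailable"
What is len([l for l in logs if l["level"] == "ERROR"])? 1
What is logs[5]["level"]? "WARNING"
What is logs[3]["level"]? "CRITICAL"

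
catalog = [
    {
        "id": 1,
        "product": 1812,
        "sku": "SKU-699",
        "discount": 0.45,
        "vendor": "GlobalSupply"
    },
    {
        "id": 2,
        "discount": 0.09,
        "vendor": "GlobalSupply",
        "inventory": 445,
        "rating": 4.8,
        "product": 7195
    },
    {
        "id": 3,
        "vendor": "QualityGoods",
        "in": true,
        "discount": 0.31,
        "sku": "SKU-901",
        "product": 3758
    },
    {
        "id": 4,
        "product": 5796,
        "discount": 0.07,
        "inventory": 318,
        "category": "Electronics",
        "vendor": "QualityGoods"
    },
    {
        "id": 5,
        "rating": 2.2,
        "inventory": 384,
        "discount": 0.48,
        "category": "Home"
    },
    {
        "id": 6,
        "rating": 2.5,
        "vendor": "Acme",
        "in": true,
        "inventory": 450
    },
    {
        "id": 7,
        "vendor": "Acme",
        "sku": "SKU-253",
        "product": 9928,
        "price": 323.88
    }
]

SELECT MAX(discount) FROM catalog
0.48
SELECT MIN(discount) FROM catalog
0.07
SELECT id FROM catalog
[1, 2, 3, 4, 5, 6, 7]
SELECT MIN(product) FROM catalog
1812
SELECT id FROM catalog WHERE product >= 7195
[2, 7]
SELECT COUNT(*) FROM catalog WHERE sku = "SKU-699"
1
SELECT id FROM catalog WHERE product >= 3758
[2, 3, 4, 7]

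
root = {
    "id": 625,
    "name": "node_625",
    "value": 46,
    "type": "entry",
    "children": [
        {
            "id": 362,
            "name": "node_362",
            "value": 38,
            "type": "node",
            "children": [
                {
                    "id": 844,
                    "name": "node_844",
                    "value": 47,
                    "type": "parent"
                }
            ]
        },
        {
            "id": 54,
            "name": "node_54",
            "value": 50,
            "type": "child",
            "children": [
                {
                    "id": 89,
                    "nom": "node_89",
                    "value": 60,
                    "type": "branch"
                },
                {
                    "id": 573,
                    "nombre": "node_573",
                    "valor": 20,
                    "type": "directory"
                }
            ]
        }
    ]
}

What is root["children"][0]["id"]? 362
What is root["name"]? "node_625"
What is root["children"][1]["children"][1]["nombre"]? "node_573"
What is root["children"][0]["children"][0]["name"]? "node_844"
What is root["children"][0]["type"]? "node"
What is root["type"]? "entry"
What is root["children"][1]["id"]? 54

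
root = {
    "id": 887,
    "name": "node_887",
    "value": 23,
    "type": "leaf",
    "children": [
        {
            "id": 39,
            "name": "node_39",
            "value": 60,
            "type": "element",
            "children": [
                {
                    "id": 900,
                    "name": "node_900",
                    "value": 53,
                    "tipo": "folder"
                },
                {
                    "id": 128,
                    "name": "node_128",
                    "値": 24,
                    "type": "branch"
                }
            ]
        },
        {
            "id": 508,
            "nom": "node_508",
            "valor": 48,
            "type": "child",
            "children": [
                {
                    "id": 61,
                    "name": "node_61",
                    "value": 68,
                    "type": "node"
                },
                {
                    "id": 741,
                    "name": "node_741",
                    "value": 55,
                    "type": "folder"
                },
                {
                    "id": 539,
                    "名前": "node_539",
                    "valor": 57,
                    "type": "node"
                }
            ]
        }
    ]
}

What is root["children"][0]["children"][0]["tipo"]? "folder"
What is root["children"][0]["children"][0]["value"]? 53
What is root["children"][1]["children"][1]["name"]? "node_741"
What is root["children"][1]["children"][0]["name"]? "node_61"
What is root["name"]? "node_887"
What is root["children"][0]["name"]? "node_39"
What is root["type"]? "leaf"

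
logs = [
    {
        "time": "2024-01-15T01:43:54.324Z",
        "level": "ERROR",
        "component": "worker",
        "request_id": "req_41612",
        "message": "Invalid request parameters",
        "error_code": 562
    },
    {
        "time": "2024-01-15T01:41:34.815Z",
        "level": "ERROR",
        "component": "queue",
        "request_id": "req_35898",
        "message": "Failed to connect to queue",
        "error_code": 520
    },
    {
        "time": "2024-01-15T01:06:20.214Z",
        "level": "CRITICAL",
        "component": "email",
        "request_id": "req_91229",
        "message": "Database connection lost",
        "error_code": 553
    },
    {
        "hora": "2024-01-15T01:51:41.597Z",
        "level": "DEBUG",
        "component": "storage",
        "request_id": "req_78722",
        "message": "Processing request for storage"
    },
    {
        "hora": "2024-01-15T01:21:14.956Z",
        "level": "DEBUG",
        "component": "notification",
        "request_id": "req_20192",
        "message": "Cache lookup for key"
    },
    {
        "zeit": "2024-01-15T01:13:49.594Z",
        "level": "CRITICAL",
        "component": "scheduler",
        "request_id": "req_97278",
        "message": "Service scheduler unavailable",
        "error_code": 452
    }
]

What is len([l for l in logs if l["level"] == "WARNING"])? 0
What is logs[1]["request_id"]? "req_35898"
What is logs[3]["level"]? "DEBUG"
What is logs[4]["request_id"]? "req_20192"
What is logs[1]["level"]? "ERROR"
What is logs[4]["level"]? "DEBUG"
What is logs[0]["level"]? "ERROR"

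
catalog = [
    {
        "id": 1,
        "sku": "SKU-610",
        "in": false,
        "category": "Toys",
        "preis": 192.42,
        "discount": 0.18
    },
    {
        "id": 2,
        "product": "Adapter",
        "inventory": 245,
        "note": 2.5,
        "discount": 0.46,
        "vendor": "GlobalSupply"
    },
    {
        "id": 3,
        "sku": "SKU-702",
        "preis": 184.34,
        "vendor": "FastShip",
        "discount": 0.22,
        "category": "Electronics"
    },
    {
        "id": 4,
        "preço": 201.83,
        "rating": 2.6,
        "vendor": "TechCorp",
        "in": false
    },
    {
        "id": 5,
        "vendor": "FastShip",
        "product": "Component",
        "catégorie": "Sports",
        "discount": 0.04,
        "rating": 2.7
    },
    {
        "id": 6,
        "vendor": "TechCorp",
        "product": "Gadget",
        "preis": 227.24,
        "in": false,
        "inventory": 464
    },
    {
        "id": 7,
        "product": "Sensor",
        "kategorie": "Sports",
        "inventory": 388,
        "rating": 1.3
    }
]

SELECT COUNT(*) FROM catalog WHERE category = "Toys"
1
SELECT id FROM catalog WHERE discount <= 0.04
[5]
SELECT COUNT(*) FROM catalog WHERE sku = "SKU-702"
1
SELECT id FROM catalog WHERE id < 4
[1, 2, 3]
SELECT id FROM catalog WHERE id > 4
[5, 6, 7]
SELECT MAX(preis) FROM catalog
227.24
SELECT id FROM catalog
[1, 2, 3, 4, 5, 6, 7]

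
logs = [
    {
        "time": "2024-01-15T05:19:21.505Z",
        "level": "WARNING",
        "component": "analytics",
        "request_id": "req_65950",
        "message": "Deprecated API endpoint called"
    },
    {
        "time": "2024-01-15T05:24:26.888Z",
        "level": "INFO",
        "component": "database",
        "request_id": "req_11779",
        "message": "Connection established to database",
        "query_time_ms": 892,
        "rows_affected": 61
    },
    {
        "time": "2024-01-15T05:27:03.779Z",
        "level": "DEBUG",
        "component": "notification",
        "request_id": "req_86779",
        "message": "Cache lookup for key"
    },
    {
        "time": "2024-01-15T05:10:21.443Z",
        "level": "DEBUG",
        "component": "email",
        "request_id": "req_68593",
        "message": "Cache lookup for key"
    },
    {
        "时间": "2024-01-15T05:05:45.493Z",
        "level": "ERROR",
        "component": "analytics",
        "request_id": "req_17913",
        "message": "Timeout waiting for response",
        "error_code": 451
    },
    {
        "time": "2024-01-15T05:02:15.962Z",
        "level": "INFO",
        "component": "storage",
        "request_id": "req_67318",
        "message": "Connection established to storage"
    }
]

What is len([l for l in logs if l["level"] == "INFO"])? 2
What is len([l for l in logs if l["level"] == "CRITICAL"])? 0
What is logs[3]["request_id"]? "req_68593"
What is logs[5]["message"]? "Connection established to storage"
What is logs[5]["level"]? "INFO"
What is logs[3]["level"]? "DEBUG"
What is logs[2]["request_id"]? "req_86779"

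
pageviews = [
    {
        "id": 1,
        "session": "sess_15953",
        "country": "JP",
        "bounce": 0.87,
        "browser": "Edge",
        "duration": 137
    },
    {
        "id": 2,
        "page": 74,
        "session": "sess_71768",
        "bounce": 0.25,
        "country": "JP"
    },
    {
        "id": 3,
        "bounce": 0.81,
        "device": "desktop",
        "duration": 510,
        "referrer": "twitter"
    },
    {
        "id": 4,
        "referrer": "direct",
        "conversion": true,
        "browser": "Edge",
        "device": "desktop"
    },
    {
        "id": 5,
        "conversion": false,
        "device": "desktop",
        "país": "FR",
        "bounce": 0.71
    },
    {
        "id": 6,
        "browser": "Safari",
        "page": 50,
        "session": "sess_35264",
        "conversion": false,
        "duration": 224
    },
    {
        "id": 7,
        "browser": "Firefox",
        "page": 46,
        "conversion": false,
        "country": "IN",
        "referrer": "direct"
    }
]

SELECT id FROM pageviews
[1, 2, 3, 4, 5, 6, 7]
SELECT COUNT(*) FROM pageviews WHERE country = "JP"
2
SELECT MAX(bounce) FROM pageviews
0.87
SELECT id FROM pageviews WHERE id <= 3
[1, 2, 3]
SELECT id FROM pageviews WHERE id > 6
[7]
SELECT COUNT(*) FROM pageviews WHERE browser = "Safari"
1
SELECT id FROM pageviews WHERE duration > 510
[]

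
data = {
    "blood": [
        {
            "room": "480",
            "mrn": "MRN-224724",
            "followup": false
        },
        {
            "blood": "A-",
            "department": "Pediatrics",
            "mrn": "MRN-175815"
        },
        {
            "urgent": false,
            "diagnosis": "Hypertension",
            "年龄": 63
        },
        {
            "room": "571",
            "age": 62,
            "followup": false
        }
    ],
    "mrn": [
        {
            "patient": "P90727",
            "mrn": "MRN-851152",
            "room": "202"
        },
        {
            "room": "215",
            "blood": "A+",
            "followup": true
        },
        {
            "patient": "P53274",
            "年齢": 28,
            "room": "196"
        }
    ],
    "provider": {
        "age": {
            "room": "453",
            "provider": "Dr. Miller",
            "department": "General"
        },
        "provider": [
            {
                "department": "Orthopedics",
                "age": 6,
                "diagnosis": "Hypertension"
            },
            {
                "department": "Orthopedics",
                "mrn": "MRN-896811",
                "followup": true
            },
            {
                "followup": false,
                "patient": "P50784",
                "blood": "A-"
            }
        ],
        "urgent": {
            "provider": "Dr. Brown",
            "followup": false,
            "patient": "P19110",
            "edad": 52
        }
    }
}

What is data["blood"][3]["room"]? "571"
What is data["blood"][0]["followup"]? False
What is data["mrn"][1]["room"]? "215"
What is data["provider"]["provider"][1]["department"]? "Orthopedics"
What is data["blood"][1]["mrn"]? "MRN-175815"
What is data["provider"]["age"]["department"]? "General"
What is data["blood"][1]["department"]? "Pediatrics"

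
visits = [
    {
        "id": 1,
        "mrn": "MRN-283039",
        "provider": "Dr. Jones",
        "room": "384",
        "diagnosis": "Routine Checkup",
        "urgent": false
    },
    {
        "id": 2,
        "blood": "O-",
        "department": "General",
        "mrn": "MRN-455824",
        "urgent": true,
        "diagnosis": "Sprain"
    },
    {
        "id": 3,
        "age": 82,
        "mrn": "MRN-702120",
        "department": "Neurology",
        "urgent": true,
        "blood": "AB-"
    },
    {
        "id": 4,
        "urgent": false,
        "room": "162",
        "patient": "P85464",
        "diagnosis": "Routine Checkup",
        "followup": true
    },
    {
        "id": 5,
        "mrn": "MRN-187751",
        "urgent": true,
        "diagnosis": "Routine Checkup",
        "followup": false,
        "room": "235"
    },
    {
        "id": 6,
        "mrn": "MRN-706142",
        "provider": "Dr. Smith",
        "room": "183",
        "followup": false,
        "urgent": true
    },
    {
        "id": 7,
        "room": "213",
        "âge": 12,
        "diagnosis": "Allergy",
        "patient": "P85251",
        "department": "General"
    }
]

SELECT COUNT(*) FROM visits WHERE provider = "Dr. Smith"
1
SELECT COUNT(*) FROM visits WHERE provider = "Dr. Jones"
1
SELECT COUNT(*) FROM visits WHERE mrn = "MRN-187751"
1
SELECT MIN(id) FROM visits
1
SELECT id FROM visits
[1, 2, 3, 4, 5, 6, 7]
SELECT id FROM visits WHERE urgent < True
[1, 4]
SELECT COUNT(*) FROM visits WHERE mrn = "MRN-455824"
1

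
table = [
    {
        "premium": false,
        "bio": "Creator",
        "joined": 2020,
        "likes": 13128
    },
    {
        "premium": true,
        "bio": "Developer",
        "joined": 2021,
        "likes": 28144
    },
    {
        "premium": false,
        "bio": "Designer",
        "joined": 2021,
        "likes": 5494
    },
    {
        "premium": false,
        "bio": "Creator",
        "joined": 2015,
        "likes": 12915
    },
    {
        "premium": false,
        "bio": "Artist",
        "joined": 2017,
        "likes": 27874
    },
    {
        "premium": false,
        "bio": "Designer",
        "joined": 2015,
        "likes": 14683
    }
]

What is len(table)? 6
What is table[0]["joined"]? 2020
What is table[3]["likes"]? 12915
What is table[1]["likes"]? 28144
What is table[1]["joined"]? 2021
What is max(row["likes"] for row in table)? 28144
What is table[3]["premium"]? False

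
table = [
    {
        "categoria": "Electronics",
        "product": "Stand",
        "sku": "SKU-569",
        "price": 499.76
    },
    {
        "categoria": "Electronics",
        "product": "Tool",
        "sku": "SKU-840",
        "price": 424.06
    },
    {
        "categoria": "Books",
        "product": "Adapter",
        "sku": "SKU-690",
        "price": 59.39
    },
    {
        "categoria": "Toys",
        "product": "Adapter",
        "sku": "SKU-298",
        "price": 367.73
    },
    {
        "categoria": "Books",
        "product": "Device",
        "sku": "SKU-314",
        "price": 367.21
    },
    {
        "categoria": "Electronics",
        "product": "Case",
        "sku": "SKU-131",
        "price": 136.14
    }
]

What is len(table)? 6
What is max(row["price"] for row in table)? 499.76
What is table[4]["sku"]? "SKU-314"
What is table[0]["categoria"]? "Electronics"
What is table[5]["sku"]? "SKU-131"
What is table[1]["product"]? "Tool"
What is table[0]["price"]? 499.76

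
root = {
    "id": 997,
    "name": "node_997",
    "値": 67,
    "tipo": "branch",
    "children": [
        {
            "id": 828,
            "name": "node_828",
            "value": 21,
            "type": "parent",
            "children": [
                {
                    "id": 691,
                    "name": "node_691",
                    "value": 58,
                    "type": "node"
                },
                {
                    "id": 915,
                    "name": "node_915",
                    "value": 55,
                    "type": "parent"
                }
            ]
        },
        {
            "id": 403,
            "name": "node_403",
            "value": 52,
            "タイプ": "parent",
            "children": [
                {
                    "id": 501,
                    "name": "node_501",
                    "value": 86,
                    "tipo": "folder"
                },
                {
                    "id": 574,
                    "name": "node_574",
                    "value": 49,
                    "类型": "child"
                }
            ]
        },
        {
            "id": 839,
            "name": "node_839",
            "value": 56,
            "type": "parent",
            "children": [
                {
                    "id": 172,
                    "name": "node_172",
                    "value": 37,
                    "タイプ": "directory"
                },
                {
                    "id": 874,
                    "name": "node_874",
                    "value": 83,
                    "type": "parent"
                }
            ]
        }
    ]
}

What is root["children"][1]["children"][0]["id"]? 501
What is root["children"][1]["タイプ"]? "parent"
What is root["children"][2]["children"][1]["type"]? "parent"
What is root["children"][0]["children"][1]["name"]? "node_915"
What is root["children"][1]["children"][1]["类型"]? "child"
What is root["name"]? "node_997"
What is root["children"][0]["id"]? 828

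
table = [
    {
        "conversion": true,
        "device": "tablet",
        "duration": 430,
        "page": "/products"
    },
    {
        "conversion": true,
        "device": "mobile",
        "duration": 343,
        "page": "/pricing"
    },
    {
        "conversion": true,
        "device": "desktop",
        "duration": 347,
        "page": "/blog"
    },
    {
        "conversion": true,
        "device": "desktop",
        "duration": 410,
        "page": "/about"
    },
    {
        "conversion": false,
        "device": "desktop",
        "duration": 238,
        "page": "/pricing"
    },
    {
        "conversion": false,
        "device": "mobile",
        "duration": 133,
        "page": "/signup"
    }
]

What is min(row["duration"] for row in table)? 133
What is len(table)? 6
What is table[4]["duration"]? 238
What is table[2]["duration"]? 347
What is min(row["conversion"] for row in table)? False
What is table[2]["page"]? "/blog"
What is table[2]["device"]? "desktop"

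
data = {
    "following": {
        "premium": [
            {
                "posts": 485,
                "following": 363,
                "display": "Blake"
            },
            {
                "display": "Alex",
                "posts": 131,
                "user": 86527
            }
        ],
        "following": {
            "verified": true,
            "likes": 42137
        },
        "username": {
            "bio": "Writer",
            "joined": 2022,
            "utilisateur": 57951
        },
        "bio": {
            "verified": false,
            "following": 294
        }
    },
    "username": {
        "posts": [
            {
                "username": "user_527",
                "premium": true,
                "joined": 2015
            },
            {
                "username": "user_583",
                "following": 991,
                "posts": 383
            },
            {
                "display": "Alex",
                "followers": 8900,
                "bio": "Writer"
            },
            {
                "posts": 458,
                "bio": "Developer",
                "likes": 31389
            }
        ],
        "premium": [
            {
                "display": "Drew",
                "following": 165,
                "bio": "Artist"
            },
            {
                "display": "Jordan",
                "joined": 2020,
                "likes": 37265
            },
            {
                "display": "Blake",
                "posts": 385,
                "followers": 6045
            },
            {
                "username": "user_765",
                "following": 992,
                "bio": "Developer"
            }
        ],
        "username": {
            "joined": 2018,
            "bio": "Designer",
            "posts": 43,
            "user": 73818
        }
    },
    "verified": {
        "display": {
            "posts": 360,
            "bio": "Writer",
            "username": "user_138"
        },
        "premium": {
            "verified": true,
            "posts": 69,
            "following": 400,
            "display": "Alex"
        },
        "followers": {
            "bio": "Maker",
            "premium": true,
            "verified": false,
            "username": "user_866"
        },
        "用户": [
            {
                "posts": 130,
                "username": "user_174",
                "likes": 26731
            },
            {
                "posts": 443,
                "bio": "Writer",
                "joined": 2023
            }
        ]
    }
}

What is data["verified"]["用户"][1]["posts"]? 443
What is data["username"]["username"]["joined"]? 2018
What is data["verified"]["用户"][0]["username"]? "user_174"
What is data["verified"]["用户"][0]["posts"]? 130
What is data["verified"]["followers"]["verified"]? False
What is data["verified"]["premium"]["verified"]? True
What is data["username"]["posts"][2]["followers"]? 8900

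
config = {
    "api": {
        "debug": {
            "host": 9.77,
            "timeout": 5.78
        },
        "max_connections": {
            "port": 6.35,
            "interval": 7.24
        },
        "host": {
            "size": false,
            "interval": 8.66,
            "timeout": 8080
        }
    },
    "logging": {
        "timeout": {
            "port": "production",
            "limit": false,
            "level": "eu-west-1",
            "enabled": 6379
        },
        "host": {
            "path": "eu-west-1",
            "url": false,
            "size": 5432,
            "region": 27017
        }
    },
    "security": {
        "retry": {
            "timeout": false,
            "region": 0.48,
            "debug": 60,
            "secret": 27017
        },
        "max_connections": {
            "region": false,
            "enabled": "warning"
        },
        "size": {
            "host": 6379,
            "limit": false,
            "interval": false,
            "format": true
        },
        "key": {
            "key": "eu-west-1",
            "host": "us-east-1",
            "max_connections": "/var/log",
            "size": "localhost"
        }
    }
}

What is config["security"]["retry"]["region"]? 0.48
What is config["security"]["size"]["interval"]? False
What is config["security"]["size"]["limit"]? False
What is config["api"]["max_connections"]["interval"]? 7.24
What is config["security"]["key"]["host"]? "us-east-1"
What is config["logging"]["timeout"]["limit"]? False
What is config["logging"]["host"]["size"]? 5432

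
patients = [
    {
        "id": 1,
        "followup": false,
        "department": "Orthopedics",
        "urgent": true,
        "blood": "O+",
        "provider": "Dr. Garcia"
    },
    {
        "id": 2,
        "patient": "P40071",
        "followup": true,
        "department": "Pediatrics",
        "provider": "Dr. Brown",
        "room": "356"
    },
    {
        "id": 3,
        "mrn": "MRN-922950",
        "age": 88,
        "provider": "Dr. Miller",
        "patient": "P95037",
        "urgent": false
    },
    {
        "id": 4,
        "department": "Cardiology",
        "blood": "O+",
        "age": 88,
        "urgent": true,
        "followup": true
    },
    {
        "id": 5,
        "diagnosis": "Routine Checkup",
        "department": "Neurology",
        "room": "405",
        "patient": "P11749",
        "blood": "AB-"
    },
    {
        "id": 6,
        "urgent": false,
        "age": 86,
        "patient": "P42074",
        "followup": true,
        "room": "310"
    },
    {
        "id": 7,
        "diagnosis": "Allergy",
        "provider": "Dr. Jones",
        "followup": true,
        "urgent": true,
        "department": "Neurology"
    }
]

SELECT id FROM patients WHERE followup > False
[2, 4, 6, 7]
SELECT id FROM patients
[1, 2, 3, 4, 5, 6, 7]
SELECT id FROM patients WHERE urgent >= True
[1, 4, 7]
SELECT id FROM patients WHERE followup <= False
[1]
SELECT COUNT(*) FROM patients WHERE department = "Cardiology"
1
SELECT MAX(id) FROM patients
7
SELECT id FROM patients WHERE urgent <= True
[1, 3, 4, 6, 7]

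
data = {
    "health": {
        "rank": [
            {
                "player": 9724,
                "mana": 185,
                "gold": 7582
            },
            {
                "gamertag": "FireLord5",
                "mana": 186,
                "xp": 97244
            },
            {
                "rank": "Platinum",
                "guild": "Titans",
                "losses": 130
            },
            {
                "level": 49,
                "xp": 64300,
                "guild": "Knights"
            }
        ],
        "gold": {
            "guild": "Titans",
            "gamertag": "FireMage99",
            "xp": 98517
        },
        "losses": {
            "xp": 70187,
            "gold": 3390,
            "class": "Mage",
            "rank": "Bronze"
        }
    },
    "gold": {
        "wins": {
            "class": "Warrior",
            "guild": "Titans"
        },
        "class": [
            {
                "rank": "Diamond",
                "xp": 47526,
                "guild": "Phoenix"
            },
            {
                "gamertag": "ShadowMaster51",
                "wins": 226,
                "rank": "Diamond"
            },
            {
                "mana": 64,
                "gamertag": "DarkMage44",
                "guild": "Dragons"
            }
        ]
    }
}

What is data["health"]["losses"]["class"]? "Mage"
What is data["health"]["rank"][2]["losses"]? 130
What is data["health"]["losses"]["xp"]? 70187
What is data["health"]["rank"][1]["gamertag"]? "FireLord5"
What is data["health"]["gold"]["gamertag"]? "FireMage99"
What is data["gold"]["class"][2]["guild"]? "Dragons"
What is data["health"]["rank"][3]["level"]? 49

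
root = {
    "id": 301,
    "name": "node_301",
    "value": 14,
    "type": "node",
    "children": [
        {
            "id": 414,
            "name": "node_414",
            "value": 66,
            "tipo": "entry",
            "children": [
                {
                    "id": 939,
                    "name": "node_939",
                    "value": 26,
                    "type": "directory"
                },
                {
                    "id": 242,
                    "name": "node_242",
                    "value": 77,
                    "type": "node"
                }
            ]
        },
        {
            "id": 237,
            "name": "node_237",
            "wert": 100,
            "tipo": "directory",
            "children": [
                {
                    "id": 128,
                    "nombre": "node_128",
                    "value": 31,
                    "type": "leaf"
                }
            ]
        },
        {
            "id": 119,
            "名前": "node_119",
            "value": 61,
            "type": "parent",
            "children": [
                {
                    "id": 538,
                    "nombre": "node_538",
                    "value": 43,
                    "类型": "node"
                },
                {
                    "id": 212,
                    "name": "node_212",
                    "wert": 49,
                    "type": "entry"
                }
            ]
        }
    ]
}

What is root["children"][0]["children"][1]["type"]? "node"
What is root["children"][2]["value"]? 61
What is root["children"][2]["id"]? 119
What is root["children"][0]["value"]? 66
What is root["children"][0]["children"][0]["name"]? "node_939"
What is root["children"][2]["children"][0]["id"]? 538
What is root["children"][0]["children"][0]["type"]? "directory"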